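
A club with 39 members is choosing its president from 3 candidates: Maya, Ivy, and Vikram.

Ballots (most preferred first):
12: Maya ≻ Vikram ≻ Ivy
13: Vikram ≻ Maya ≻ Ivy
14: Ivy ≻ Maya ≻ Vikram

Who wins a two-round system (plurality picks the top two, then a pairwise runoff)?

Round 1 first-place votes: Maya 12, Ivy 14, Vikram 13. Ivy and Vikram advance.
Runoff: Ivy is ranked above Vikram on 14 ballots, Vikram above Ivy on 25.

Vikram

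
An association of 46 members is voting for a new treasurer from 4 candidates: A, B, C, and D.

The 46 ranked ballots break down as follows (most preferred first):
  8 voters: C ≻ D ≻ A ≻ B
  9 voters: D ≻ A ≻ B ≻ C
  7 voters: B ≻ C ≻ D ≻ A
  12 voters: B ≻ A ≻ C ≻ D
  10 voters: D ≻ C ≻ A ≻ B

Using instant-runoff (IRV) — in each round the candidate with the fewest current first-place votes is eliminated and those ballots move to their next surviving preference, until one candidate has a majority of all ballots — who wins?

D

Round 1: A 0, B 19, C 8, D 19. A eliminated.
Round 2: B 19, C 8, D 19. C eliminated.
Round 3: B 19, D 27. D has a majority (≥24).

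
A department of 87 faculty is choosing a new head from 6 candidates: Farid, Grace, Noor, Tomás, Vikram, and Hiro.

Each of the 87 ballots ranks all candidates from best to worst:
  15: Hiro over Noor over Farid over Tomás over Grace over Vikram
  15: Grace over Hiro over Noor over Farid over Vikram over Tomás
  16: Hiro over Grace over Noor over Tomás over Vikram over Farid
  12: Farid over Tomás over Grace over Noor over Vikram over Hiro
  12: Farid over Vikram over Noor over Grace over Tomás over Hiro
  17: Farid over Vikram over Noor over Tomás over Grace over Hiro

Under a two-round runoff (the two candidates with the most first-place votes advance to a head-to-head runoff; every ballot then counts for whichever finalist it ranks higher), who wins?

Round 1 first-place votes: Farid 41, Grace 15, Noor 0, Tomás 0, Vikram 0, Hiro 31. Farid and Hiro advance.
Runoff: Farid is ranked above Hiro on 41 ballots, Hiro above Farid on 46.

Hiro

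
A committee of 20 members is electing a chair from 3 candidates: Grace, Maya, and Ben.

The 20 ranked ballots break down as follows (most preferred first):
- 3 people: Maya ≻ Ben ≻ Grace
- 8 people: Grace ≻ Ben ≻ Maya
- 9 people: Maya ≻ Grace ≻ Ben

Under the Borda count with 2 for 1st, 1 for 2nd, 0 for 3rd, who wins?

Grace

Grace: 3×0 + 8×2 + 9×1 = 25
Maya: 3×2 + 8×0 + 9×2 = 24
Ben: 3×1 + 8×1 + 9×0 = 11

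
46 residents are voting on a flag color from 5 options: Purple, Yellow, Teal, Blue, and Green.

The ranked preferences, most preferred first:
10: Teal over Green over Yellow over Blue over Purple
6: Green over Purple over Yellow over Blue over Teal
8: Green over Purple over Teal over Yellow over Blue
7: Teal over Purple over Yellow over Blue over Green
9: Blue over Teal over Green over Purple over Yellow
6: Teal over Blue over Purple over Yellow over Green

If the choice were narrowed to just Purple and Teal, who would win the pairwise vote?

Teal

Purple is ranked above Teal on 14 ballots; Teal above Purple on 32.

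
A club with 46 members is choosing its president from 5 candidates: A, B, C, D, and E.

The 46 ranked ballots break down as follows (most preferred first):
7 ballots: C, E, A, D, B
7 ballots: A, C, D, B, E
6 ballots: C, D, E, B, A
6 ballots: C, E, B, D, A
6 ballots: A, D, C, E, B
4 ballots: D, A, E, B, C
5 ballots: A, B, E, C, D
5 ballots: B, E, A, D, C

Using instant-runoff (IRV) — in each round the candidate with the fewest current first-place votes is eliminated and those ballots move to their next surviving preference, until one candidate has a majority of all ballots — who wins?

A

Round 1: A 18, B 5, C 19, D 4, E 0. E eliminated.
Round 2: A 18, B 5, C 19, D 4. D eliminated.
Round 3: A 22, B 5, C 19. B eliminated.
Round 4: A 27, C 19. A has a majority (≥24).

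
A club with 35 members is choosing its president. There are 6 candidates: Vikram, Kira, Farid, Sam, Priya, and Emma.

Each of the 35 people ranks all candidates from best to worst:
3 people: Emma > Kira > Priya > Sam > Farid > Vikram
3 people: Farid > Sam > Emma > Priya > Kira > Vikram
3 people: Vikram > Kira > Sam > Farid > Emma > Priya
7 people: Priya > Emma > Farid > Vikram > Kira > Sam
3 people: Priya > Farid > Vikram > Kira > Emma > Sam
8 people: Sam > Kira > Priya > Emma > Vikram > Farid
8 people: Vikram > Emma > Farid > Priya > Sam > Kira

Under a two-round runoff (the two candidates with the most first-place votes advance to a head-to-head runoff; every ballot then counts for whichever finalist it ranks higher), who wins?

Round 1 first-place votes: Vikram 11, Kira 0, Farid 3, Sam 8, Priya 10, Emma 3. Vikram and Priya advance.
Runoff: Vikram is ranked above Priya on 11 ballots, Priya above Vikram on 24.

Priya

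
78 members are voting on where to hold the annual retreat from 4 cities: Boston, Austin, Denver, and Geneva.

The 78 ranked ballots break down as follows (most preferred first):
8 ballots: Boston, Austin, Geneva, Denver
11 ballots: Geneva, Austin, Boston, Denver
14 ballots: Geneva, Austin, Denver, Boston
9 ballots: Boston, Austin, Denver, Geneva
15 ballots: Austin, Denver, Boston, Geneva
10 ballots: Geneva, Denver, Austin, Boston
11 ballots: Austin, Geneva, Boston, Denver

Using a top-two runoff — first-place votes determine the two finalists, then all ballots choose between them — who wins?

Round 1 first-place votes: Boston 17, Austin 26, Denver 0, Geneva 35. Geneva and Austin advance.
Runoff: Geneva is ranked above Austin on 35 ballots, Austin above Geneva on 43.

Austin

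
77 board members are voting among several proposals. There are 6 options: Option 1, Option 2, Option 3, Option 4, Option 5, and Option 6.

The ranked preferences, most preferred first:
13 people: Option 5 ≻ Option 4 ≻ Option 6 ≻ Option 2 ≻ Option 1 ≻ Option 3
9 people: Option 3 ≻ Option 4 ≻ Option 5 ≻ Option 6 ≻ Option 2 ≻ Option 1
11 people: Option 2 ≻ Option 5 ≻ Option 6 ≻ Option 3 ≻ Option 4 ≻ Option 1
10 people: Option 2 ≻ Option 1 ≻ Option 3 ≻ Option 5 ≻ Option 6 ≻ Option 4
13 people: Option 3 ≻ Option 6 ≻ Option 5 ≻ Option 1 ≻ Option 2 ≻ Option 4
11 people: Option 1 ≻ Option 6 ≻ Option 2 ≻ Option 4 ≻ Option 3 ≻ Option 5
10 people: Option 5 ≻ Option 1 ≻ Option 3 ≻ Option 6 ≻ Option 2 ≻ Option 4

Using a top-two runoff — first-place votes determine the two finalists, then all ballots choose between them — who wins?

Option 3

Round 1 first-place votes: Option 1 11, Option 2 21, Option 3 22, Option 4 0, Option 5 23, Option 6 0. Option 5 and Option 3 advance.
Runoff: Option 5 is ranked above Option 3 on 34 ballots, Option 3 above Option 5 on 43.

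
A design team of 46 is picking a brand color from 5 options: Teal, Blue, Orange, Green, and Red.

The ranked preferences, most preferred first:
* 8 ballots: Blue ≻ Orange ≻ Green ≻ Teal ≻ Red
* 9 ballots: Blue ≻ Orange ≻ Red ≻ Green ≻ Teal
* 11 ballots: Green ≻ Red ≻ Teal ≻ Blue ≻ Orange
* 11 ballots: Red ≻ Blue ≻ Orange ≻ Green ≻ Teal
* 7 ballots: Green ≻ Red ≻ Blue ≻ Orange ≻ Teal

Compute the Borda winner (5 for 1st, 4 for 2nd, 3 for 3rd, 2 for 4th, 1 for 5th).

Teal: 8×2 + 9×1 + 11×3 + 11×1 + 7×1 = 76
Blue: 8×5 + 9×5 + 11×2 + 11×4 + 7×3 = 172
Orange: 8×4 + 9×4 + 11×1 + 11×3 + 7×2 = 126
Green: 8×3 + 9×2 + 11×5 + 11×2 + 7×5 = 154
Red: 8×1 + 9×3 + 11×4 + 11×5 + 7×4 = 162

Blue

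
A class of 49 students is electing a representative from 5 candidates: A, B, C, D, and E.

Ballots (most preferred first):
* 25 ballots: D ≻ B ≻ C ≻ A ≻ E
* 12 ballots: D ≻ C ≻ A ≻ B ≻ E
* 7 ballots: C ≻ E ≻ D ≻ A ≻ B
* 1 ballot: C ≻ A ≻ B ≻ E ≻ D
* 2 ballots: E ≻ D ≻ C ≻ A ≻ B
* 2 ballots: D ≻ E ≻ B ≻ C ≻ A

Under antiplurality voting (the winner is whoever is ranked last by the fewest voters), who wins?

Last-place votes: A 2, B 9, C 0, D 1, E 37.

C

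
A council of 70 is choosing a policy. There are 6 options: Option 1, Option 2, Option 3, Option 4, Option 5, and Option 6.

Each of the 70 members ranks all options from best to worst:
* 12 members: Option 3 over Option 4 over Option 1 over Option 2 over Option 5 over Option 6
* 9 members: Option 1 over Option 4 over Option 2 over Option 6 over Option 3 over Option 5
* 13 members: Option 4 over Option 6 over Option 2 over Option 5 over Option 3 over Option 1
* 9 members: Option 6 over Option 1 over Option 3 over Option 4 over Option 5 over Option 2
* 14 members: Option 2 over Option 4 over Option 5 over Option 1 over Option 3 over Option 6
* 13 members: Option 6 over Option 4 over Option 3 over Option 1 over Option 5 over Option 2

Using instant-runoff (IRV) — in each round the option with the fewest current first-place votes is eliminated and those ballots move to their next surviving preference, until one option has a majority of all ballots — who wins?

Round 1: Option 1 9, Option 2 14, Option 3 12, Option 4 13, Option 5 0, Option 6 22. Option 5 eliminated.
Round 2: Option 1 9, Option 2 14, Option 3 12, Option 4 13, Option 6 22. Option 1 eliminated.
Round 3: Option 2 14, Option 3 12, Option 4 22, Option 6 22. Option 3 eliminated.
Round 4: Option 2 14, Option 4 34, Option 6 22. Option 2 eliminated.
Round 5: Option 4 48, Option 6 22. Option 4 has a majority (≥36).

Option 4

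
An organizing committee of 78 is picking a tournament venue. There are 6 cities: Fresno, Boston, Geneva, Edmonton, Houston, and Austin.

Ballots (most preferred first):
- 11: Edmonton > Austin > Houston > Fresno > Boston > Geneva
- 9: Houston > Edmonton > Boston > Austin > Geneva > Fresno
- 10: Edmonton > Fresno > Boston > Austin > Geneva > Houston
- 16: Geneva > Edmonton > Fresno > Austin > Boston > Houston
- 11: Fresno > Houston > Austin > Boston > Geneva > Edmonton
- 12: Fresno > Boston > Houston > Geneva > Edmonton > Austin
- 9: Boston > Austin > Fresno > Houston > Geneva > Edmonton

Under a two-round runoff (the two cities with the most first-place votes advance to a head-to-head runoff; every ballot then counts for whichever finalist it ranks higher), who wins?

Round 1 first-place votes: Fresno 23, Boston 9, Geneva 16, Edmonton 21, Houston 9, Austin 0. Fresno and Edmonton advance.
Runoff: Fresno is ranked above Edmonton on 32 ballots, Edmonton above Fresno on 46.

Edmonton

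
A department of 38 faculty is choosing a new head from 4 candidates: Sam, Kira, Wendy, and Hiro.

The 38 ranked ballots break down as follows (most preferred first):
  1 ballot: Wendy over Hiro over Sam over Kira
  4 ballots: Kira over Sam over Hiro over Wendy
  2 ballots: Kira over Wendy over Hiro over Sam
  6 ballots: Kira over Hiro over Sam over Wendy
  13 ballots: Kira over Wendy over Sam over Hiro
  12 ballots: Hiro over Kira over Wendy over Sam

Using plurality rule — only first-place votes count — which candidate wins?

First-place votes: Sam 0, Kira 25, Wendy 1, Hiro 12.

Kira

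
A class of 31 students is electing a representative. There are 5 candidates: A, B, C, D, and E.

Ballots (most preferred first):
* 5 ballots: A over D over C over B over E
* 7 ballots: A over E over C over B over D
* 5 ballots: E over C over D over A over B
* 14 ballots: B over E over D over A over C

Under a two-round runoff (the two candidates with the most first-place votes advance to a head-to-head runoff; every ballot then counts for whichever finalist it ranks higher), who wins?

Round 1 first-place votes: A 12, B 14, C 0, D 0, E 5. B and A advance.
Runoff: B is ranked above A on 14 ballots, A above B on 17.

A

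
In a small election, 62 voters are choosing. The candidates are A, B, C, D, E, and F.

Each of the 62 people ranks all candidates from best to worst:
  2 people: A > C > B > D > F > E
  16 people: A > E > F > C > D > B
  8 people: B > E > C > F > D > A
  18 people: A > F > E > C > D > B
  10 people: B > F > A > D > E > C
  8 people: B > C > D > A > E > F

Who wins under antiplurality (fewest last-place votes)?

D

Last-place votes: A 8, B 34, C 10, D 0, E 2, F 8.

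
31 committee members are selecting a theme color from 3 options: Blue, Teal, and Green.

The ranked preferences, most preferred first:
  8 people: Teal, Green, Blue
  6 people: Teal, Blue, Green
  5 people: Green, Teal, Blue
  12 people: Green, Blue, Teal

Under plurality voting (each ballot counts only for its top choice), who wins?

Green

First-place votes: Blue 0, Teal 14, Green 17.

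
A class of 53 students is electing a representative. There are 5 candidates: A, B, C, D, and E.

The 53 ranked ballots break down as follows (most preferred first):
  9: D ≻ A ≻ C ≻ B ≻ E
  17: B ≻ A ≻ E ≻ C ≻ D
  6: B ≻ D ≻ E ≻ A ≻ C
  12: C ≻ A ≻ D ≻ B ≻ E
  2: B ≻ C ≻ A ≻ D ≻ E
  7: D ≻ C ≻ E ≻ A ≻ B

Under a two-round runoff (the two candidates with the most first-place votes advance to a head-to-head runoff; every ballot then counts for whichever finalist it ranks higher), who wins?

D

Round 1 first-place votes: A 0, B 25, C 12, D 16, E 0. B and D advance.
Runoff: B is ranked above D on 25 ballots, D above B on 28.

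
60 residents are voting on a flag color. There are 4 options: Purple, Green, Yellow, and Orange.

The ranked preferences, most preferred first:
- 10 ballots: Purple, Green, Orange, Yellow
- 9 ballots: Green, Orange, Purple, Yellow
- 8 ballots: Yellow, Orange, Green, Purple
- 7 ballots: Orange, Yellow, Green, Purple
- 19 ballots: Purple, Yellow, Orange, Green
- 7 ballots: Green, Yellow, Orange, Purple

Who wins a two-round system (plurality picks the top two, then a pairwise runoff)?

Green

Round 1 first-place votes: Purple 29, Green 16, Yellow 8, Orange 7. Purple and Green advance.
Runoff: Purple is ranked above Green on 29 ballots, Green above Purple on 31.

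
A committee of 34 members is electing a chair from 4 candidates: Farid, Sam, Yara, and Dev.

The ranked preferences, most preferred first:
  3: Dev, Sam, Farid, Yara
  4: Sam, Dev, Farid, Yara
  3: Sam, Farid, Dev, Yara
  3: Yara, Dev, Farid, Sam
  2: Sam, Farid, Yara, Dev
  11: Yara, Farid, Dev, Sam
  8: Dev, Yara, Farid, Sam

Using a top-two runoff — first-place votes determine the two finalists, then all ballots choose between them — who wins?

Dev

Round 1 first-place votes: Farid 0, Sam 9, Yara 14, Dev 11. Yara and Dev advance.
Runoff: Yara is ranked above Dev on 16 ballots, Dev above Yara on 18.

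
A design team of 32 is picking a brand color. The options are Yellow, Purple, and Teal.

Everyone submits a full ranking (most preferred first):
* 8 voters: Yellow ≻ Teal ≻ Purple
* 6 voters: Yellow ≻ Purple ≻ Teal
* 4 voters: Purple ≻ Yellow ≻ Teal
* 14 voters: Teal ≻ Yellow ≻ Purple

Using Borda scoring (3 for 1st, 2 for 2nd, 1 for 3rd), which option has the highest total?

Yellow: 8×3 + 6×3 + 4×2 + 14×2 = 78
Purple: 8×1 + 6×2 + 4×3 + 14×1 = 46
Teal: 8×2 + 6×1 + 4×1 + 14×3 = 68

Yellow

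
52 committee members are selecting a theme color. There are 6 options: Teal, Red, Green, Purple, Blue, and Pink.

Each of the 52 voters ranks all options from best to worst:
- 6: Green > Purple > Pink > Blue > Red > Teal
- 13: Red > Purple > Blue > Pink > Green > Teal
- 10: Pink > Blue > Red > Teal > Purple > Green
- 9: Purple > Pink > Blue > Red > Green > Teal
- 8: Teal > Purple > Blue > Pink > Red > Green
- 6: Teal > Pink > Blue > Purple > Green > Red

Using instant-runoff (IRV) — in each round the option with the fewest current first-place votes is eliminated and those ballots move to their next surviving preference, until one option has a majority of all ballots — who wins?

Round 1: Teal 14, Red 13, Green 6, Purple 9, Blue 0, Pink 10. Blue eliminated.
Round 2: Teal 14, Red 13, Green 6, Purple 9, Pink 10. Green eliminated.
Round 3: Teal 14, Red 13, Purple 15, Pink 10. Pink eliminated.
Round 4: Teal 14, Red 23, Purple 15. Teal eliminated.
Round 5: Red 23, Purple 29. Purple has a majority (≥27).

Purple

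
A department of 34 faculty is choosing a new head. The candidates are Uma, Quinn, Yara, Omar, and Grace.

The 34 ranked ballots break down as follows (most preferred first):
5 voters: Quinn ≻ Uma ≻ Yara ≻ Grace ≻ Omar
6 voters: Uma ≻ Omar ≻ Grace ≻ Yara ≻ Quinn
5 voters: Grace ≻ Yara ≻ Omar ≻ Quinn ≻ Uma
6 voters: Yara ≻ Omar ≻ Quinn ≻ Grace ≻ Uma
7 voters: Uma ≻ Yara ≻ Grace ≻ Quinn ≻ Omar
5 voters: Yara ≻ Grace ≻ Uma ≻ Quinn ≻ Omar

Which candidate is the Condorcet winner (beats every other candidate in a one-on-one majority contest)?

Uma vs Quinn: 18–16
Uma vs Yara: 18–16
Uma vs Omar: 23–11
Uma vs Grace: 18–16
Uma beats every other candidate.

Uma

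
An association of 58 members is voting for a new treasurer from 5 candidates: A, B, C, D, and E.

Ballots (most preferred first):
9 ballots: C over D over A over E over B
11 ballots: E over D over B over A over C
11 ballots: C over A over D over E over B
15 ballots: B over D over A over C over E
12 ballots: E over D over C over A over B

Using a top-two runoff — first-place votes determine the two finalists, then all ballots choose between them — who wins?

C

Round 1 first-place votes: A 0, B 15, C 20, D 0, E 23. E and C advance.
Runoff: E is ranked above C on 23 ballots, C above E on 35.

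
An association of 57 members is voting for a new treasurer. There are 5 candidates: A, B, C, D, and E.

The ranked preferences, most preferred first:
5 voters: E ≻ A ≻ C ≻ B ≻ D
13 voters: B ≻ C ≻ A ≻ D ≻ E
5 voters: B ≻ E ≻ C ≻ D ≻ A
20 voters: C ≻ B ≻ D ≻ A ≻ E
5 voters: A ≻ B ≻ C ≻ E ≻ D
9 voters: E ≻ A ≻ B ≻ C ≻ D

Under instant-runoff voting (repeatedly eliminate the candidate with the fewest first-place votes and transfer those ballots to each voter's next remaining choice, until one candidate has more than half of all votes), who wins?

B

Round 1: A 5, B 18, C 20, D 0, E 14. D eliminated.
Round 2: A 5, B 18, C 20, E 14. A eliminated.
Round 3: B 23, C 20, E 14. E eliminated.
Round 4: B 32, C 25. B has a majority (≥29).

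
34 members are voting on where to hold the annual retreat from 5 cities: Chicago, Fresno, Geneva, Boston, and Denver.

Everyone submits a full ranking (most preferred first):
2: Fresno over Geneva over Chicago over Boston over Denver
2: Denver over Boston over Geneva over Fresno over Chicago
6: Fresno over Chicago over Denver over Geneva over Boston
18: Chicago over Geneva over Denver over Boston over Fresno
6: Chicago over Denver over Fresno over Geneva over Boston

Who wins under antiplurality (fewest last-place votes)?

Geneva

Last-place votes: Chicago 2, Fresno 18, Geneva 0, Boston 12, Denver 2.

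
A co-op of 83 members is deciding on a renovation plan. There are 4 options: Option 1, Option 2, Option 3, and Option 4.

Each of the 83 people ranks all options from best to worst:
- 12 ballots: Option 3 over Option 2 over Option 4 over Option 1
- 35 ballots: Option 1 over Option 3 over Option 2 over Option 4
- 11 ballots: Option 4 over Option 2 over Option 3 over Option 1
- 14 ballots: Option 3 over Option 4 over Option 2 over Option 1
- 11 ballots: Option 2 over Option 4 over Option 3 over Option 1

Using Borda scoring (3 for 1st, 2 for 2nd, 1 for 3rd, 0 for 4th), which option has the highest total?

Option 3

Option 1: 12×0 + 35×3 + 11×0 + 14×0 + 11×0 = 105
Option 2: 12×2 + 35×1 + 11×2 + 14×1 + 11×3 = 128
Option 3: 12×3 + 35×2 + 11×1 + 14×3 + 11×1 = 170
Option 4: 12×1 + 35×0 + 11×3 + 14×2 + 11×2 = 95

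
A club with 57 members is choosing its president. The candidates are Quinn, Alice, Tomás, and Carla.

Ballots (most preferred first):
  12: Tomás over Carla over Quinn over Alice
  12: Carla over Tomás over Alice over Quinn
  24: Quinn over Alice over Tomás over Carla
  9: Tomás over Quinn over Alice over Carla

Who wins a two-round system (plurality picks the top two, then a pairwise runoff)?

Tomás

Round 1 first-place votes: Quinn 24, Alice 0, Tomás 21, Carla 12. Quinn and Tomás advance.
Runoff: Quinn is ranked above Tomás on 24 ballots, Tomás above Quinn on 33.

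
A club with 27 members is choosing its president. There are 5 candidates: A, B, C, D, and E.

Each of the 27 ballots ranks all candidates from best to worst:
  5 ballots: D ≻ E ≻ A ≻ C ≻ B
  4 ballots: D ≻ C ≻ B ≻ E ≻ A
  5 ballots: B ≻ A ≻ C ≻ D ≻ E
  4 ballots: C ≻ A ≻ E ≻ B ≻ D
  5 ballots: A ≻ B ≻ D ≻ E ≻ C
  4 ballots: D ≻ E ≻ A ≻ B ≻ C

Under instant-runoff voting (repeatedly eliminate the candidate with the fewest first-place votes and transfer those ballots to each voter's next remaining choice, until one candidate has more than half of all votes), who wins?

Round 1: A 5, B 5, C 4, D 13, E 0. E eliminated.
Round 2: A 5, B 5, C 4, D 13. C eliminated.
Round 3: A 9, B 5, D 13. B eliminated.
Round 4: A 14, D 13. A has a majority (≥14).

A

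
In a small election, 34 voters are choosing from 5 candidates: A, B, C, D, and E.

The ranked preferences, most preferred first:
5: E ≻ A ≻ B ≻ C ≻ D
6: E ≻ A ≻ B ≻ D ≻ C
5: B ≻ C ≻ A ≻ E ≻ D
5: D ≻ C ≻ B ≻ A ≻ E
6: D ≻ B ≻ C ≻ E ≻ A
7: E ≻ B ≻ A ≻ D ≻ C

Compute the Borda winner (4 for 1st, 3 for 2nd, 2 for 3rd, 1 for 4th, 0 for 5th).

A: 5×3 + 6×3 + 5×2 + 5×1 + 6×0 + 7×2 = 62
B: 5×2 + 6×2 + 5×4 + 5×2 + 6×3 + 7×3 = 91
C: 5×1 + 6×0 + 5×3 + 5×3 + 6×2 + 7×0 = 47
D: 5×0 + 6×1 + 5×0 + 5×4 + 6×4 + 7×1 = 57
E: 5×4 + 6×4 + 5×1 + 5×0 + 6×1 + 7×4 = 83

B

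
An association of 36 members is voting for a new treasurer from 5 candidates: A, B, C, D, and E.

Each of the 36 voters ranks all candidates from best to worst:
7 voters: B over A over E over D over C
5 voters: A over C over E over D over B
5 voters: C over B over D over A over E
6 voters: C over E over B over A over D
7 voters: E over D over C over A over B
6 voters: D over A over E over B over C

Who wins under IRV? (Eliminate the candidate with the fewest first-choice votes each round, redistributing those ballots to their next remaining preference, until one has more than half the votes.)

E

Round 1: A 5, B 7, C 11, D 6, E 7. A eliminated.
Round 2: B 7, C 16, D 6, E 7. D eliminated.
Round 3: B 7, C 16, E 13. B eliminated.
Round 4: C 16, E 20. E has a majority (≥19).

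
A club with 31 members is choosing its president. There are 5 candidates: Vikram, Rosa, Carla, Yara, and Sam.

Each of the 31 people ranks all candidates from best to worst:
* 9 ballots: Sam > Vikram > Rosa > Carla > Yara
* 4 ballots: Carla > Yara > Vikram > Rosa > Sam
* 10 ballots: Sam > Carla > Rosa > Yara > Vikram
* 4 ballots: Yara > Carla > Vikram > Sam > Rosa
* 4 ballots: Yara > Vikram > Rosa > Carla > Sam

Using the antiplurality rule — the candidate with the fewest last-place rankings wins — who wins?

Last-place votes: Vikram 10, Rosa 4, Carla 0, Yara 9, Sam 8.

Carla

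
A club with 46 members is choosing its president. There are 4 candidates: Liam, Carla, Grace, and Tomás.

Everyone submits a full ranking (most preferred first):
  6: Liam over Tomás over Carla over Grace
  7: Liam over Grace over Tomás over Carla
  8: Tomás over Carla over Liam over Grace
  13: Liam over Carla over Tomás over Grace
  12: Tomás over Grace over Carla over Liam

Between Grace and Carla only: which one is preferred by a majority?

Grace is ranked above Carla on 19 ballots; Carla above Grace on 27.

Carla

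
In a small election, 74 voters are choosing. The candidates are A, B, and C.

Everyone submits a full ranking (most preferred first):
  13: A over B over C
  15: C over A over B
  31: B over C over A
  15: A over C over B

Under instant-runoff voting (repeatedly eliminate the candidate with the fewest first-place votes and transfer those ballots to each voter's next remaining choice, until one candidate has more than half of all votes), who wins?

Round 1: A 28, B 31, C 15. C eliminated.
Round 2: A 43, B 31. A has a majority (≥38).

A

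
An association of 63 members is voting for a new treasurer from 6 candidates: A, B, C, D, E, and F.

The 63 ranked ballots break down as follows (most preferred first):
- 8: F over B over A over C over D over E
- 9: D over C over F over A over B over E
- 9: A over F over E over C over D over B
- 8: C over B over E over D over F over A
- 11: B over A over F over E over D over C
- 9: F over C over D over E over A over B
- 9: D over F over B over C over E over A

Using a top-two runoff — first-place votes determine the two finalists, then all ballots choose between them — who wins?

Round 1 first-place votes: A 9, B 11, C 8, D 18, E 0, F 17. D and F advance.
Runoff: D is ranked above F on 26 ballots, F above D on 37.

F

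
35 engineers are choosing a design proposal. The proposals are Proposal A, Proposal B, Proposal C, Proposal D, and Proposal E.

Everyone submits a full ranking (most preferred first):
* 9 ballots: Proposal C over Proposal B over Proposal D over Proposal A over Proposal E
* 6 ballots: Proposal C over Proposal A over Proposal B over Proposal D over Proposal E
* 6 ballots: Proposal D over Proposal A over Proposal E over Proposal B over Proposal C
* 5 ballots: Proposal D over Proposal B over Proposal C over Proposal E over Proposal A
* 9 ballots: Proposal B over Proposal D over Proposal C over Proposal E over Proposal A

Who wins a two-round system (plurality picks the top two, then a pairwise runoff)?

Round 1 first-place votes: Proposal A 0, Proposal B 9, Proposal C 15, Proposal D 11, Proposal E 0. Proposal C and Proposal D advance.
Runoff: Proposal C is ranked above Proposal D on 15 ballots, Proposal D above Proposal C on 20.

Proposal D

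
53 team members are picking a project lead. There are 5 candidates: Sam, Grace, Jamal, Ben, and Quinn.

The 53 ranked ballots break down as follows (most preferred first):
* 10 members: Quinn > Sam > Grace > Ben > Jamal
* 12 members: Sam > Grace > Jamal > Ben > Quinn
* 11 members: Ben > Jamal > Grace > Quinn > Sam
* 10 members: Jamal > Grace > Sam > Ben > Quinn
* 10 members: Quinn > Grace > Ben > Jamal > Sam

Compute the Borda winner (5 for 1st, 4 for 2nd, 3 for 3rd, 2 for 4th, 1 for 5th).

Grace

Sam: 10×4 + 12×5 + 11×1 + 10×3 + 10×1 = 151
Grace: 10×3 + 12×4 + 11×3 + 10×4 + 10×4 = 191
Jamal: 10×1 + 12×3 + 11×4 + 10×5 + 10×2 = 160
Ben: 10×2 + 12×2 + 11×5 + 10×2 + 10×3 = 149
Quinn: 10×5 + 12×1 + 11×2 + 10×1 + 10×5 = 144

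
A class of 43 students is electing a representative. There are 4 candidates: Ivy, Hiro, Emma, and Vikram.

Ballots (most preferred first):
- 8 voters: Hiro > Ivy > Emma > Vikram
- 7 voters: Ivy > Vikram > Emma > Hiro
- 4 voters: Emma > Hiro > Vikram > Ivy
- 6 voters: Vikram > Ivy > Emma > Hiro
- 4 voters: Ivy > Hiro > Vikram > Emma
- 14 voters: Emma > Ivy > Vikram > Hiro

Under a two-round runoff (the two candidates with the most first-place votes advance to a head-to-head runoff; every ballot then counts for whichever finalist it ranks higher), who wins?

Round 1 first-place votes: Ivy 11, Hiro 8, Emma 18, Vikram 6. Emma and Ivy advance.
Runoff: Emma is ranked above Ivy on 18 ballots, Ivy above Emma on 25.

Ivy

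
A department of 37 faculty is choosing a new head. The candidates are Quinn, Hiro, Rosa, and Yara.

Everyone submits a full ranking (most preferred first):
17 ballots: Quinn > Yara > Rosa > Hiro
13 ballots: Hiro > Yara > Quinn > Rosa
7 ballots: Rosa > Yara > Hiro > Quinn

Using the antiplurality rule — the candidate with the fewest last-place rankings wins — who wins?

Yara

Last-place votes: Quinn 7, Hiro 17, Rosa 13, Yara 0.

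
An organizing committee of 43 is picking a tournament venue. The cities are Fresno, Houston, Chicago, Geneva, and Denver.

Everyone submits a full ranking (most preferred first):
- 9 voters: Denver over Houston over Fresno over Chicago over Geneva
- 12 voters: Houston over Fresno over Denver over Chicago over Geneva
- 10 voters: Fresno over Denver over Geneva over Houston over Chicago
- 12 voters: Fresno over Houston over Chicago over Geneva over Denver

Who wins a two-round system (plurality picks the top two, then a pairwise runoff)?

Fresno

Round 1 first-place votes: Fresno 22, Houston 12, Chicago 0, Geneva 0, Denver 9. Fresno and Houston advance.
Runoff: Fresno is ranked above Houston on 22 ballots, Houston above Fresno on 21.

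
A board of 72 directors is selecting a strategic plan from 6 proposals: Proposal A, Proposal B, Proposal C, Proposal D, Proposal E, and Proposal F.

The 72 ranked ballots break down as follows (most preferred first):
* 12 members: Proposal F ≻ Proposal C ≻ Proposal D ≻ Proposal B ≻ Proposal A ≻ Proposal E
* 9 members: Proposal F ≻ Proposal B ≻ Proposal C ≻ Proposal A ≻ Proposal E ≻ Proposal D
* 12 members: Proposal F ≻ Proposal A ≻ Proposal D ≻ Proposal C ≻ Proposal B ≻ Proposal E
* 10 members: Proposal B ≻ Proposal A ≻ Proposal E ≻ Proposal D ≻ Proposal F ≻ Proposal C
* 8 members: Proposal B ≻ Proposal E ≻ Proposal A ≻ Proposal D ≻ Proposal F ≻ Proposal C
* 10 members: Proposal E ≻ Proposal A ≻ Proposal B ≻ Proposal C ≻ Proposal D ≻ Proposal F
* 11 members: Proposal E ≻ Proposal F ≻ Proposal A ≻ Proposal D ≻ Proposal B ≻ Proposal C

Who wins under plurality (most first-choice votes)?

Proposal F

First-place votes: Proposal A 0, Proposal B 18, Proposal C 0, Proposal D 0, Proposal E 21, Proposal F 33.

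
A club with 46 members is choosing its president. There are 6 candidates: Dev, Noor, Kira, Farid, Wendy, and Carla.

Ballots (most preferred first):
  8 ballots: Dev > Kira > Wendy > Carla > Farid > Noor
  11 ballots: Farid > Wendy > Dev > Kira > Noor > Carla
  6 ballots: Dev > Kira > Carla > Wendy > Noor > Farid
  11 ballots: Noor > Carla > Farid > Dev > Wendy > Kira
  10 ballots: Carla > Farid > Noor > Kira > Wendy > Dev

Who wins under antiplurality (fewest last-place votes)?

Last-place votes: Dev 10, Noor 8, Kira 11, Farid 6, Wendy 0, Carla 11.

Wendy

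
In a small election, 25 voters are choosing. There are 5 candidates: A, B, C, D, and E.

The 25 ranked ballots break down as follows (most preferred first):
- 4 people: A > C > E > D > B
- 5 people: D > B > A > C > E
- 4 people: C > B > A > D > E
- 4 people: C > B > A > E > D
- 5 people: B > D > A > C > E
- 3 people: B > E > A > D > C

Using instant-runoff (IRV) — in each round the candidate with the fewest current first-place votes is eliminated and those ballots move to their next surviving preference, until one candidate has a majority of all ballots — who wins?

Round 1: A 4, B 8, C 8, D 5, E 0. E eliminated.
Round 2: A 4, B 8, C 8, D 5. A eliminated.
Round 3: B 8, C 12, D 5. D eliminated.
Round 4: B 13, C 12. B has a majority (≥13).

B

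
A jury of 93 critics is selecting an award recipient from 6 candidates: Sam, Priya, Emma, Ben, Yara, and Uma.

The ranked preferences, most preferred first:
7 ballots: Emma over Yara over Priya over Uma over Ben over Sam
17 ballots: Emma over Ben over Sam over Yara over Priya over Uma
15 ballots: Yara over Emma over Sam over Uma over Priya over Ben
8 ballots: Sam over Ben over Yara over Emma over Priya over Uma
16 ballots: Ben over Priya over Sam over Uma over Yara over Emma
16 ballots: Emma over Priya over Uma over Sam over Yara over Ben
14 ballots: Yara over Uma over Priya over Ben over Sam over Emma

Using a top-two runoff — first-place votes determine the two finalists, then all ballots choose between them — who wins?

Round 1 first-place votes: Sam 8, Priya 0, Emma 40, Ben 16, Yara 29, Uma 0. Emma and Yara advance.
Runoff: Emma is ranked above Yara on 40 ballots, Yara above Emma on 53.

Yara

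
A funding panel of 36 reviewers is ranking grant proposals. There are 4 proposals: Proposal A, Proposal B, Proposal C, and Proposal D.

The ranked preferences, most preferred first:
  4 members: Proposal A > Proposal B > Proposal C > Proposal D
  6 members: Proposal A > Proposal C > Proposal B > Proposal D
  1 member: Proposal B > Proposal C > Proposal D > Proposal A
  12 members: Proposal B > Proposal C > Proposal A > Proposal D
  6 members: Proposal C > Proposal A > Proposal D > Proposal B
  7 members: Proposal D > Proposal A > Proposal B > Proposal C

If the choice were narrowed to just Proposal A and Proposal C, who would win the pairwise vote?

Proposal C

Proposal A is ranked above Proposal C on 17 ballots; Proposal C above Proposal A on 19.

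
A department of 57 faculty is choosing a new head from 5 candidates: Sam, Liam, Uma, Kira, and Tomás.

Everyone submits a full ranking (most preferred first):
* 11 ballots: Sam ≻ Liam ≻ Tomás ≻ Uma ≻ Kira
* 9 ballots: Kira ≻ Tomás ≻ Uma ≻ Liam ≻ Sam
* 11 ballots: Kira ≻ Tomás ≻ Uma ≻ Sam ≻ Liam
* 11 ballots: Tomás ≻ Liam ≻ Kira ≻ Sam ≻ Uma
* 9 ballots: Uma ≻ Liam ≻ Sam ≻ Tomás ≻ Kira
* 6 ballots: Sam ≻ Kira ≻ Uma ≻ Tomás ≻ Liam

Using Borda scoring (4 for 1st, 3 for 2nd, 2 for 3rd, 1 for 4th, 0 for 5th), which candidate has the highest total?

Sam: 11×4 + 9×0 + 11×1 + 11×1 + 9×2 + 6×4 = 108
Liam: 11×3 + 9×1 + 11×0 + 11×3 + 9×3 + 6×0 = 102
Uma: 11×1 + 9×2 + 11×2 + 11×0 + 9×4 + 6×2 = 99
Kira: 11×0 + 9×4 + 11×4 + 11×2 + 9×0 + 6×3 = 120
Tomás: 11×2 + 9×3 + 11×3 + 11×4 + 9×1 + 6×1 = 141

Tomás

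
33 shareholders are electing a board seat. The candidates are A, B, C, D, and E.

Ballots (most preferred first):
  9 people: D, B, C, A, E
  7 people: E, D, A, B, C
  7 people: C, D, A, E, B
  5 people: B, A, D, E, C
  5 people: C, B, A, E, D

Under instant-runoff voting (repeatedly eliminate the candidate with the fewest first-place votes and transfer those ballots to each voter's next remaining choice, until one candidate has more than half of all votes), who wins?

Round 1: A 0, B 5, C 12, D 9, E 7. A eliminated.
Round 2: B 5, C 12, D 9, E 7. B eliminated.
Round 3: C 12, D 14, E 7. E eliminated.
Round 4: C 12, D 21. D has a majority (≥17).

D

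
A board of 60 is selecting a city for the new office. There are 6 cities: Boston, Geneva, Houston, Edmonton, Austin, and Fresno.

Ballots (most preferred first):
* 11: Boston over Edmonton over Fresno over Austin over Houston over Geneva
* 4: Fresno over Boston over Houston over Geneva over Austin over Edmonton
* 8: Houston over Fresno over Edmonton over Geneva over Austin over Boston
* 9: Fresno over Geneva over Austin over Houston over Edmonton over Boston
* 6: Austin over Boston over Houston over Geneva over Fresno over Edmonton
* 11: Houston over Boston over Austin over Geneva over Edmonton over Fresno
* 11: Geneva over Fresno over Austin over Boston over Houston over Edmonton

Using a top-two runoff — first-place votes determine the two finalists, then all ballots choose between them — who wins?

Round 1 first-place votes: Boston 11, Geneva 11, Houston 19, Edmonton 0, Austin 6, Fresno 13. Houston and Fresno advance.
Runoff: Houston is ranked above Fresno on 25 ballots, Fresno above Houston on 35.

Fresno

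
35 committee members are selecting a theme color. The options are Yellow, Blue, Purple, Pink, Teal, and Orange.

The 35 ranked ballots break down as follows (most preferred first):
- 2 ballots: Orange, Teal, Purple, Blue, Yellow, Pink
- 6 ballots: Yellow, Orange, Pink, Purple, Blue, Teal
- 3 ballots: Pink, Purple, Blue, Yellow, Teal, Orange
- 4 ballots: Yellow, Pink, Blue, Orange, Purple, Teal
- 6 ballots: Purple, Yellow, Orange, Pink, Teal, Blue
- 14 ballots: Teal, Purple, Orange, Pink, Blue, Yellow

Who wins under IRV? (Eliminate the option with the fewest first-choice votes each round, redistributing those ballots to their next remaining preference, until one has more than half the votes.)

Yellow

Round 1: Yellow 10, Blue 0, Purple 6, Pink 3, Teal 14, Orange 2. Blue eliminated.
Round 2: Yellow 10, Purple 6, Pink 3, Teal 14, Orange 2. Orange eliminated.
Round 3: Yellow 10, Purple 6, Pink 3, Teal 16. Pink eliminated.
Round 4: Yellow 10, Purple 9, Teal 16. Purple eliminated.
Round 5: Yellow 19, Teal 16. Yellow has a majority (≥18).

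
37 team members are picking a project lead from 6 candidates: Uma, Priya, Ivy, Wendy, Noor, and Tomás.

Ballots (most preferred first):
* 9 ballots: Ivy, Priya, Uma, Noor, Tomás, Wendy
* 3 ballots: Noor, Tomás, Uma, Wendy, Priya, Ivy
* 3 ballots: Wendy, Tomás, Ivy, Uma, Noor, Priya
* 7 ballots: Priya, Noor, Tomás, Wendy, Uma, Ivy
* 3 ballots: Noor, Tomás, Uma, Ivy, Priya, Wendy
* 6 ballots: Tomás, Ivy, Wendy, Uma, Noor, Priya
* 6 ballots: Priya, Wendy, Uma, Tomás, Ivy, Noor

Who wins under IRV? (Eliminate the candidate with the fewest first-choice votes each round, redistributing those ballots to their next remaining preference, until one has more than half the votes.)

Round 1: Uma 0, Priya 13, Ivy 9, Wendy 3, Noor 6, Tomás 6. Uma eliminated.
Round 2: Priya 13, Ivy 9, Wendy 3, Noor 6, Tomás 6. Wendy eliminated.
Round 3: Priya 13, Ivy 9, Noor 6, Tomás 9. Noor eliminated.
Round 4: Priya 13, Ivy 9, Tomás 15. Ivy eliminated.
Round 5: Priya 22, Tomás 15. Priya has a majority (≥19).

Priya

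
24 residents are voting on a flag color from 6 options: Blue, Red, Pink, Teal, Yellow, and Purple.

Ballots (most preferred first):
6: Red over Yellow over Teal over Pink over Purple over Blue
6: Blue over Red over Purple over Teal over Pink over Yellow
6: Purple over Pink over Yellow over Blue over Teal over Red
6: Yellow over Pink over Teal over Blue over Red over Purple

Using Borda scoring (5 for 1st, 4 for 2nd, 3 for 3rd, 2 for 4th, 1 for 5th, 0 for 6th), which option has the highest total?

Blue: 6×0 + 6×5 + 6×2 + 6×2 = 54
Red: 6×5 + 6×4 + 6×0 + 6×1 = 60
Pink: 6×2 + 6×1 + 6×4 + 6×4 = 66
Teal: 6×3 + 6×2 + 6×1 + 6×3 = 54
Yellow: 6×4 + 6×0 + 6×3 + 6×5 = 72
Purple: 6×1 + 6×3 + 6×5 + 6×0 = 54

Yellow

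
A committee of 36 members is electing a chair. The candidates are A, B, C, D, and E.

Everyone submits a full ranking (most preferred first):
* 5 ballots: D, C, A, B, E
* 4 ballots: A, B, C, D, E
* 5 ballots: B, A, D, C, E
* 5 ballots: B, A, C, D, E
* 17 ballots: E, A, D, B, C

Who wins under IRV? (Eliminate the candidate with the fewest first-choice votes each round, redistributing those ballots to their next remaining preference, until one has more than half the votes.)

B

Round 1: A 4, B 10, C 0, D 5, E 17. C eliminated.
Round 2: A 4, B 10, D 5, E 17. A eliminated.
Round 3: B 14, D 5, E 17. D eliminated.
Round 4: B 19, E 17. B has a majority (≥19).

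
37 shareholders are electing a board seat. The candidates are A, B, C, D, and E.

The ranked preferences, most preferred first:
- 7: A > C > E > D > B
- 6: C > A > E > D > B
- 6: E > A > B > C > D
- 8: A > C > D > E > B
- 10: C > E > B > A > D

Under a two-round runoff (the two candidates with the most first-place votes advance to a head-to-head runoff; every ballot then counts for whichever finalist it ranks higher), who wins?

A

Round 1 first-place votes: A 15, B 0, C 16, D 0, E 6. C and A advance.
Runoff: C is ranked above A on 16 ballots, A above C on 21.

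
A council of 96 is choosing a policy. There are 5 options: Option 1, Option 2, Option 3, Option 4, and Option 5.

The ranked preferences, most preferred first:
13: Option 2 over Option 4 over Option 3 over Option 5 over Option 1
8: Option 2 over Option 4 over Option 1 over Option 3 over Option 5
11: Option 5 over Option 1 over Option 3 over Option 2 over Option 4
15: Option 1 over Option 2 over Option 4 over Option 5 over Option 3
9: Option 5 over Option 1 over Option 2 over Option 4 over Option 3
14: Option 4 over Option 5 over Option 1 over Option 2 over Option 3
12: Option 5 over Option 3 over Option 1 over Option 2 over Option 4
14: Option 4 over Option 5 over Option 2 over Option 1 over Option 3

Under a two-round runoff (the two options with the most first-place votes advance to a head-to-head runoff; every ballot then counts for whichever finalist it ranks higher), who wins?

Round 1 first-place votes: Option 1 15, Option 2 21, Option 3 0, Option 4 28, Option 5 32. Option 5 and Option 4 advance.
Runoff: Option 5 is ranked above Option 4 on 32 ballots, Option 4 above Option 5 on 64.

Option 4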